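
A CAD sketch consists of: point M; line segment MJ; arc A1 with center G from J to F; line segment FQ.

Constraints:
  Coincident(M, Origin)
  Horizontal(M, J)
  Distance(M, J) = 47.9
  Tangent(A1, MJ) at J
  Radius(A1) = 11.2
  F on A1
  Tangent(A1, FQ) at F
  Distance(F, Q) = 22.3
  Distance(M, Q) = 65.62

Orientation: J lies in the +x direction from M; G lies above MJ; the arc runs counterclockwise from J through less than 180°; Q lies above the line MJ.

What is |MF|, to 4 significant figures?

60.37

Checks: |GF| = 11.20 ✓; ∠(GF, FQ) = 90.00° ✓; |FQ| = 22.30 ✓; |MQ| = 65.62 ✓.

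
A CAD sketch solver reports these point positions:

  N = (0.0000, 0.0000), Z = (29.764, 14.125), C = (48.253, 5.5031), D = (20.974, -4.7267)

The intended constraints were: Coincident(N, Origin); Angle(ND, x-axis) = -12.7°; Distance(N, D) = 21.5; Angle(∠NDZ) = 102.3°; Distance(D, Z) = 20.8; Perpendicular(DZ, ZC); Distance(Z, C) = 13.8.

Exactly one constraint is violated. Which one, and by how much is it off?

Distance(Z, C) = 13.8 — off by 6.60.

N = (0.00, 0.00) ✓; ND at -12.70° ✓; |ND| = 21.50 ✓; ∠NDZ = 102.3° ✓; |DZ| = 20.80 ✓; ∠(DZ, ZC) = 90.00° ✓; |ZC| = 20.40 ✗.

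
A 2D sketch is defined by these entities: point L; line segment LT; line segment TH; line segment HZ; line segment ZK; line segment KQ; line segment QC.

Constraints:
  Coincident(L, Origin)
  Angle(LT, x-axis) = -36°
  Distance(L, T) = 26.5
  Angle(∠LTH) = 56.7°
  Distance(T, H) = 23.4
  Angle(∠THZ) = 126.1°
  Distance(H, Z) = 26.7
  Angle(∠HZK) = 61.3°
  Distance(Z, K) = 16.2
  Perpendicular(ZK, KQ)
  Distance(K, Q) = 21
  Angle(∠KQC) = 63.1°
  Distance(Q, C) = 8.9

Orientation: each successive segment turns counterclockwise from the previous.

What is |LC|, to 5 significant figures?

21.652

L is at the origin; LT runs at -36.0° with length 26.5, so T = (21.439, -15.576). ∠LTH = 56.7° gives TH at 87.300° from the x-axis; with |TH| = 23.4, H = (22.541, 7.7977). ∠THZ = 126.1° gives HZ at 141.20° from the x-axis; with |HZ| = 26.7, Z = (1.7329, 24.528). ∠HZK = 61.3° gives ZK at -100.10° from the x-axis; with |ZK| = 16.2, K = (-1.1080, 8.5791). The perpendicularity gives KQ at right angles to ZK, so KQ runs at -10.100°; with |KQ| = 21.0, Q = (19.567, 4.8964). ∠KQC = 63.1° gives QC at 106.80° from the x-axis; with |QC| = 8.9, C = (16.994, 13.417). Then |LC| = |C − L| = 21.652.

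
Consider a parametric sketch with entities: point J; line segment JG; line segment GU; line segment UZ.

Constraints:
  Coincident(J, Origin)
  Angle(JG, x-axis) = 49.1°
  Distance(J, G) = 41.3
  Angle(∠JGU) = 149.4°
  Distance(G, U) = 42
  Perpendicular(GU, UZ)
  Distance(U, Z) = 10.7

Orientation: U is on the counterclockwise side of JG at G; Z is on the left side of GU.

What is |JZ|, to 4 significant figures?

78.23

∠JGU = 149.4°, so GU runs at 49.1° + (180° − 149.4°) = 79.70° from the x-axis; with |GU| = 42.0, U = G + 42.0·(cos 79.70°, sin 79.70°) = (34.55, 72.54). GU is perpendicular to UZ; with |UZ| = 10.7 on the left of GU, Z = U + 10.7·(-0.9839, 0.1788) = (24.02, 74.45). Then |JZ| = |Z − J| = 78.23.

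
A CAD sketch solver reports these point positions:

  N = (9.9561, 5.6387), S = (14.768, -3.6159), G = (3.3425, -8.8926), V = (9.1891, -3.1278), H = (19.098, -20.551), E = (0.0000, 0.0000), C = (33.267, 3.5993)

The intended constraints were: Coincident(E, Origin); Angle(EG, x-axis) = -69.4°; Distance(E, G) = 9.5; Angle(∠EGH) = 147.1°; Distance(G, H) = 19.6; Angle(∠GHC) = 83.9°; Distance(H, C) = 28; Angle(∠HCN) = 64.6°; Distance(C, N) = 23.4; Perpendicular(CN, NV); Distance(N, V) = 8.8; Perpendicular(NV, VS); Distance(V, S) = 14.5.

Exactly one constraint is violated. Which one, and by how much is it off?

Distance(V, S) = 14.5 — off by 8.90.

E = (0.00, 0.00) ✓; EG at -69.40° ✓; |EG| = 9.500 ✓; ∠EGH = 147.1° ✓; |GH| = 19.60 ✓; ∠GHC = 83.90° ✓; |HC| = 28.00 ✓; ∠HCN = 64.60° ✓; |CN| = 23.40 ✓; ∠(CN, NV) = 90.00° ✓; |NV| = 8.800 ✓; ∠(NV, VS) = 90.00° ✓; |VS| = 5.600 ✗.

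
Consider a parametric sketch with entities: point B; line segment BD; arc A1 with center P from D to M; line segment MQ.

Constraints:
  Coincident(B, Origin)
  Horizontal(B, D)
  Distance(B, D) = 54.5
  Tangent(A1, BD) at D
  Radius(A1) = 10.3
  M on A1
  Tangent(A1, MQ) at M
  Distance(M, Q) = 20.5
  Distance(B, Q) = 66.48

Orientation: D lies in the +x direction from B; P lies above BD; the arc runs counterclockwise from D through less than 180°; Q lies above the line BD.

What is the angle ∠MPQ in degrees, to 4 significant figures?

63.32°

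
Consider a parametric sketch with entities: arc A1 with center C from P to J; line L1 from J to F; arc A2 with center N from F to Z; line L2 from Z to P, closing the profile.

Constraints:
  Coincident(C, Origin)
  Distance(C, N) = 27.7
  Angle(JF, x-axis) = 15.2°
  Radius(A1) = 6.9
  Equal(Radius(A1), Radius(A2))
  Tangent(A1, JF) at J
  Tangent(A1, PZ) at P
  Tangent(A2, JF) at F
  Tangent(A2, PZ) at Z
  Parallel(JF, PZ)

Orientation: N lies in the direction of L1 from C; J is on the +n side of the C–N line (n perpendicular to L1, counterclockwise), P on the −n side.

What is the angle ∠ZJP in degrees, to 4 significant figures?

63.52°

The slot axis is L1's direction at 15.2°, so u = (cos 15.2°, sin 15.2°) = (0.9650, 0.2622) and n = (−sin 15.2°, cos 15.2°) = (-0.2622, 0.9650). C is at the origin and N lies 27.7 along u from C, so N = 27.7·u = (26.73, 7.263). Tangency of A1 to both parallel lines with radius 6.9 puts J and P at C ± 6.9·n: J = (-1.809, 6.659), P = (1.809, -6.659). Equal radii place F and Z the same way about N: F = N + 6.9·n = (24.92, 13.92), Z = N − 6.9·n = (28.54, 0.6040). Then cos ∠ZJP = JZ·JP / (|JZ||JP|), giving 63.52°.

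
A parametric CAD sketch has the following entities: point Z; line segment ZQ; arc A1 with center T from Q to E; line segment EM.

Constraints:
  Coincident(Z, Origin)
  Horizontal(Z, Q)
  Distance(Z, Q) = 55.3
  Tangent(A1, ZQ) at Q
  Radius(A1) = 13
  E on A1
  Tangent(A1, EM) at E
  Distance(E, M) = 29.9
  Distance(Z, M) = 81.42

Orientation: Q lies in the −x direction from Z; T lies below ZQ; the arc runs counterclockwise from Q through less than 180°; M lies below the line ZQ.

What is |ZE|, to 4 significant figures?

69.41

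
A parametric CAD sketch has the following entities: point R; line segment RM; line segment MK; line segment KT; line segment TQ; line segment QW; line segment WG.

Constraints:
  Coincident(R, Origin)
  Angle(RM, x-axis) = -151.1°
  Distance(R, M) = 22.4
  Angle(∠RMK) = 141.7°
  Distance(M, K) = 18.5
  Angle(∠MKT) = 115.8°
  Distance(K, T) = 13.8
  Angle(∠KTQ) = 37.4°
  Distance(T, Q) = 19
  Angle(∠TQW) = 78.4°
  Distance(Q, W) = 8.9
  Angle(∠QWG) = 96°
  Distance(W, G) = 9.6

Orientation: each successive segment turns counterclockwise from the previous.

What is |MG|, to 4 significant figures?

21.28

R is at the origin; RM runs at -151.1° with length 22.4, so M = (-19.61, -10.83). ∠RMK = 141.7° gives MK at -112.8° from the x-axis; with |MK| = 18.5, K = (-26.78, -27.88). ∠MKT = 115.8° gives KT at -48.60° from the x-axis; with |KT| = 13.8, T = (-17.65, -38.23). ∠KTQ = 37.4° gives TQ at 94.00° from the x-axis; with |TQ| = 19.0, Q = (-18.98, -19.28). ∠TQW = 78.4° gives QW at -164.4° from the x-axis; with |QW| = 8.9, W = (-27.55, -21.67). ∠QWG = 96.0° gives WG at -80.40° from the x-axis; with |WG| = 9.6, G = (-25.95, -31.14). Then |MG| = |G − M| = 21.28.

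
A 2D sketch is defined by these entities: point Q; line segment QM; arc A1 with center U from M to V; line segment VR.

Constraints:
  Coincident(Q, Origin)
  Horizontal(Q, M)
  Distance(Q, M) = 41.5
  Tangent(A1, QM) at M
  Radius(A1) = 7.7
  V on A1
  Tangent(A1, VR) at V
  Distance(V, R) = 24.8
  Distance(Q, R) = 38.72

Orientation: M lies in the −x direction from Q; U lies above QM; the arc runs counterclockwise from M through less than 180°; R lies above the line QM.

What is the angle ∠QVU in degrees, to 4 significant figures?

169.5°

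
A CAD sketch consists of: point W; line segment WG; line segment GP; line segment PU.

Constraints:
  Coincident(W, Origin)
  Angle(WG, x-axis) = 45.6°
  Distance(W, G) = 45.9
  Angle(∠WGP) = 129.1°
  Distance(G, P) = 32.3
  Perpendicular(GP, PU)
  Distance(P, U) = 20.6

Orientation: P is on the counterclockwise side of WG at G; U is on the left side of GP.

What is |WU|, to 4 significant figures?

63.06

∠WGP = 129.1°, so GP runs at 45.6° + (180° − 129.1°) = 96.50° from the x-axis; with |GP| = 32.3, P = G + 32.3·(cos 96.50°, sin 96.50°) = (28.46, 64.89). GP is perpendicular to PU; with |PU| = 20.6 on the left of GP, U = P + 20.6·(-0.9936, -0.1132) = (7.991, 62.55). Then |WU| = |U − W| = 63.06.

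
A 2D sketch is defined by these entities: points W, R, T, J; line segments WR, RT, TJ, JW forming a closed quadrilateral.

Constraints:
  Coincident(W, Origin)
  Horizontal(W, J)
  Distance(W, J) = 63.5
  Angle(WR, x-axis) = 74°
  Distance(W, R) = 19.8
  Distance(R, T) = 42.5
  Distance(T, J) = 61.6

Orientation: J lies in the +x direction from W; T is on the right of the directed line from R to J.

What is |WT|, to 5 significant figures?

24.348

Checks: |RT| = 42.50 ✓; |TJ| = 61.60 ✓.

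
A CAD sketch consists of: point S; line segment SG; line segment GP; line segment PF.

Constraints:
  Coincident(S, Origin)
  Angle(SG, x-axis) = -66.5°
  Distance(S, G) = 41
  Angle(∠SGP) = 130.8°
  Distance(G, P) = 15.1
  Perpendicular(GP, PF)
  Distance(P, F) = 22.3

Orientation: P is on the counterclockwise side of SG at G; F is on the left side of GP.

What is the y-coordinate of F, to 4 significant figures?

-20.80

∠SGP = 130.8°, so GP runs at -66.5° + (180° − 130.8°) = -17.30° from the x-axis; with |GP| = 15.1, P = G + 15.1·(cos -17.30°, sin -17.30°) = (30.77, -42.09). The perpendicularity gives PF at right angles to GP; with |PF| = 22.3 on the left of GP, F = P + 22.3·(0.2974, 0.9548) = (37.40, -20.80). So F.y = -20.80.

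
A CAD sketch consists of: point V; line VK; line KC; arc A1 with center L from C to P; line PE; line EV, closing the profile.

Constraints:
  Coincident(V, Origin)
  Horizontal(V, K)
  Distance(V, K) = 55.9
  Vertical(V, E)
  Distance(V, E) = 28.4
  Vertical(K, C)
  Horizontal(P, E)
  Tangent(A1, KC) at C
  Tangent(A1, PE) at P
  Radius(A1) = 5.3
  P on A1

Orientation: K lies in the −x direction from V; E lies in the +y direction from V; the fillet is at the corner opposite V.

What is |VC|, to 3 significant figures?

60.5

V is at the origin; V and K share the same y with |VK| = 55.9 and K on the −x side, so K = (-55.9, 0.00). V and E share the same x with |VE| = 28.4 and E on the +y side, so E = (0.00, 28.4). The virtual corner opposite V is at (-55.9, 28.4). Tangency of A1 to KC means the radius LC is perpendicular to KC and tangency of A1 to PE means the radius LP is perpendicular to PE, with radius 5.3, so the center L sits 5.3 in from both sides at L = (-50.6, 23.1). That places the tangent points at C = (-55.9, 23.1) on KC and P = (-50.6, 28.4) on PE. Then |VC| = |C − V| = 60.5.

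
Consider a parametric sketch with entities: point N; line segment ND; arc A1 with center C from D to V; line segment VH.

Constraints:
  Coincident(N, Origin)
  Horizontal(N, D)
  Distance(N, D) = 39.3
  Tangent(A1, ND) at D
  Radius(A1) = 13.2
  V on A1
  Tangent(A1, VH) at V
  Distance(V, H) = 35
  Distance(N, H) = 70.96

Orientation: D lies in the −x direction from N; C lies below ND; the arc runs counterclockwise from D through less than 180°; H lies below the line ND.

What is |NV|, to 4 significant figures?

54.19

N is at the origin; ND is horizontal with |ND| = 39.3 and D on the −x side, so D = (-39.30, 0.000). The tangent condition forces CD to be normal to ND, so C = D + (0, -13.2) = (-39.30, -13.20). Since CV ⟂ VH (tangency), |CH| = √(13.2² + 35.0²) = 37.41 regardless of where V sits on A1. So H lies on both circle(N, 70.96) and circle(C, 37.41); the below-ND intersection is H = (-51.86, -48.44). V is the foot of the tangent from H: V = (-52.50, -13.44).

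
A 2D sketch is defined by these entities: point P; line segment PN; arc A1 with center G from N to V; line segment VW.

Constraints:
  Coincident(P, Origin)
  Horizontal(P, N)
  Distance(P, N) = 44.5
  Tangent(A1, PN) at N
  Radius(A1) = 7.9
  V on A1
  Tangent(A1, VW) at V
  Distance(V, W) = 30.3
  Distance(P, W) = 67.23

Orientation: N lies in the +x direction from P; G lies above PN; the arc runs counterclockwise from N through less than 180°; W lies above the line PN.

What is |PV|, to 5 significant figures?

52.790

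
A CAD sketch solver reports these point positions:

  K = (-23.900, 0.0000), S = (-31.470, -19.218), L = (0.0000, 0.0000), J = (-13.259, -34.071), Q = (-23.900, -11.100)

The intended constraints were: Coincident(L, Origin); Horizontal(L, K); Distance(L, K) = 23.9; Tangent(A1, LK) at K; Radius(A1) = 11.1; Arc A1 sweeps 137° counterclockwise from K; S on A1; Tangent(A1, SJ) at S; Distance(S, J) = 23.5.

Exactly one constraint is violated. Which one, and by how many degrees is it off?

Tangent(A1, SJ) at S — off by 3.80°.

L = (0.00, 0.00) ✓; L.y = 0.00, K.y = 0.00 ✓; |LK| = 23.90 ✓; ∠(QK, KL) = 90.00° ✓; |QK| = 11.10 ✓; bearing(Q→S) − bearing(Q→K) = 137.0° ✓; |QS| = 11.10 ✓; ∠(QS, SJ) = 86.20° ✗; |SJ| = 23.50 ✓.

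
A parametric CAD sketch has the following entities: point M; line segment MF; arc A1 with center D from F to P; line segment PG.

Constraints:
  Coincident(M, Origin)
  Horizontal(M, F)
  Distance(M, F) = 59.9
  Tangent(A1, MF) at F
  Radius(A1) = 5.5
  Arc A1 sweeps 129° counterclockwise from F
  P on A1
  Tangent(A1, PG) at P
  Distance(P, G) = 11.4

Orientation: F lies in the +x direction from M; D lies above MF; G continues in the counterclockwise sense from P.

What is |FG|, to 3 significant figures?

18.1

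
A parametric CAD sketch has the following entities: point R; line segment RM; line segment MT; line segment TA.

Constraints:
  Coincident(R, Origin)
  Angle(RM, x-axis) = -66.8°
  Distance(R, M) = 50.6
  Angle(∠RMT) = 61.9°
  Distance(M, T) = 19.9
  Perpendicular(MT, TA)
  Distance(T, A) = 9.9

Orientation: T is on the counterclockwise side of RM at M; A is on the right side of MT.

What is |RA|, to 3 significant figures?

54.7

R is at the origin; RM runs at -66.8° with length 50.6, so M = 50.6·(cos -66.8°, sin -66.8°) = (19.9, -46.5). ∠RMT = 61.9°, so MT runs at -66.8° + (180° − 61.9°) = 51.3° from the x-axis; with |MT| = 19.9, T = M + 19.9·(cos 51.3°, sin 51.3°) = (32.4, -31.0). MT ⟂ TA; with |TA| = 9.9 on the right of MT, A = T + 9.9·(0.780, -0.625) = (40.1, -37.2). Then |RA| = |A − R| = 54.7.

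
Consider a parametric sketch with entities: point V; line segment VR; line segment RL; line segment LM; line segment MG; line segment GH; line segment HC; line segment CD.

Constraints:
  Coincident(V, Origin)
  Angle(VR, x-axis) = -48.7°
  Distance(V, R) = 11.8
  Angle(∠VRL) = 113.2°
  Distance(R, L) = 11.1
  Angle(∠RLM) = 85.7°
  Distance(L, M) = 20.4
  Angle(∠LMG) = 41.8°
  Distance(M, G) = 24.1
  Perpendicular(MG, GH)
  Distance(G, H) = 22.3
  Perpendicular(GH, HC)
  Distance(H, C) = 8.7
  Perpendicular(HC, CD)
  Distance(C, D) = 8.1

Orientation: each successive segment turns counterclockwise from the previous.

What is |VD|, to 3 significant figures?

19.7

GH is perpendicular to HC, so HC runs at 70.6°; with |HC| = 8.7, C = (26.5, -8.49). The perpendicularity gives CD at right angles to HC, so CD runs at 161°; with |CD| = 8.1, D = (18.8, -5.80). Then |VD| = |D − V| = 19.7.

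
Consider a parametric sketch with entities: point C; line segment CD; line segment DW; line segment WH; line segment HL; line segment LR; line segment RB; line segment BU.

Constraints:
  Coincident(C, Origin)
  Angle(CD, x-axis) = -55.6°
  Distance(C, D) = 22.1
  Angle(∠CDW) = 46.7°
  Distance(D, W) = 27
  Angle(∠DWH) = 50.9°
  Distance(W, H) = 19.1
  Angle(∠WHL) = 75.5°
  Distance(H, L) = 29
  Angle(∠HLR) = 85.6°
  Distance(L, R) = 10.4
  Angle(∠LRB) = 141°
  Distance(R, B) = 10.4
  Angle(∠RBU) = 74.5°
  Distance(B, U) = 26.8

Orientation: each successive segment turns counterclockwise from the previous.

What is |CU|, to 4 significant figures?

9.454

C is at the origin; CD runs at -55.6° with length 22.1, so D = (12.49, -18.24). ∠CDW = 46.7° gives DW at 77.70° from the x-axis; with |DW| = 27.0, W = (18.24, 8.145). ∠DWH = 50.9° gives WH at -153.2° from the x-axis; with |WH| = 19.1, H = (1.189, -0.4665). ∠WHL = 75.5° gives HL at -48.70° from the x-axis; with |HL| = 29.0, L = (20.33, -22.25). ∠HLR = 85.6° gives LR at 45.70° from the x-axis; with |LR| = 10.4, R = (27.59, -14.81). ∠LRB = 141.0° gives RB at 84.70° from the x-axis; with |RB| = 10.4, B = (28.55, -4.454). ∠RBU = 74.5° gives BU at -169.8° from the x-axis; with |BU| = 26.8, U = (2.177, -9.200). Then |CU| = |U − C| = 9.454.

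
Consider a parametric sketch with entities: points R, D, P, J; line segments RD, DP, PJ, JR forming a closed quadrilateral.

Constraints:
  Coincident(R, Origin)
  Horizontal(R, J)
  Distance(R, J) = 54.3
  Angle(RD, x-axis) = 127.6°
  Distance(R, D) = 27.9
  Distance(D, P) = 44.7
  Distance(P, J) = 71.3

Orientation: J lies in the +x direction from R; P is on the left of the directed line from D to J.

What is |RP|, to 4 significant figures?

57.87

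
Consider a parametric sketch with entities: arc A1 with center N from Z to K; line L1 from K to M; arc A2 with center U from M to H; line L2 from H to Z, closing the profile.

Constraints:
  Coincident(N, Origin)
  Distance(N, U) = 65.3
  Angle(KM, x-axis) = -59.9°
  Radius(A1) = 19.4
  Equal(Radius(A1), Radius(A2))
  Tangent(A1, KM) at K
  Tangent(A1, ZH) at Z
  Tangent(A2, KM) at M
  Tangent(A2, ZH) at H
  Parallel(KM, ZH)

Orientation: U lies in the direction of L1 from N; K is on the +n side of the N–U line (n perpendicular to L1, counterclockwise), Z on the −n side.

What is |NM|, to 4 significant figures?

68.12

Tangency of A1 to both parallel lines with radius 19.4 puts K and Z at N ± 19.4·n: K = (16.78, 9.729), Z = (-16.78, -9.729). Equal radii place M and H the same way about U: M = U + 19.4·n = (49.53, -46.77), H = U − 19.4·n = (15.96, -66.22). Then |NM| = |M − N| = 68.12.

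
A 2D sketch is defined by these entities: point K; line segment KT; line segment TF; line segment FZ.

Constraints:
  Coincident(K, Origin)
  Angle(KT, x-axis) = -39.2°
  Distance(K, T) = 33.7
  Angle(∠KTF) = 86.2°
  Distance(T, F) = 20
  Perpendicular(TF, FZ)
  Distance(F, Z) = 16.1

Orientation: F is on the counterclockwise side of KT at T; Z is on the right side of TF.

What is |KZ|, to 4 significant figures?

52.80

K is at the origin; KT runs at -39.2° with length 33.7, so T = 33.7·(cos -39.2°, sin -39.2°) = (26.12, -21.30). ∠KTF = 86.2°, so TF runs at -39.2° + (180° − 86.2°) = 54.60° from the x-axis; with |TF| = 20.0, F = T + 20.0·(cos 54.60°, sin 54.60°) = (37.70, -4.997). TF is perpendicular to FZ; with |FZ| = 16.1 on the right of TF, Z = F + 16.1·(0.8151, -0.5793) = (50.82, -14.32). Then |KZ| = |Z − K| = 52.80.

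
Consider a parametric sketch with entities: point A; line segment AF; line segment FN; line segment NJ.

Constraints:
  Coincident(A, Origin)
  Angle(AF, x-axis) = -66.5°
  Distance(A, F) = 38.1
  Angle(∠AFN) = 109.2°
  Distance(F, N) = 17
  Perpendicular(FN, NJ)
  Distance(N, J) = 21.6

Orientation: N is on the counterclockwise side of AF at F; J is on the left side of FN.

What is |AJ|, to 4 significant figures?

32.85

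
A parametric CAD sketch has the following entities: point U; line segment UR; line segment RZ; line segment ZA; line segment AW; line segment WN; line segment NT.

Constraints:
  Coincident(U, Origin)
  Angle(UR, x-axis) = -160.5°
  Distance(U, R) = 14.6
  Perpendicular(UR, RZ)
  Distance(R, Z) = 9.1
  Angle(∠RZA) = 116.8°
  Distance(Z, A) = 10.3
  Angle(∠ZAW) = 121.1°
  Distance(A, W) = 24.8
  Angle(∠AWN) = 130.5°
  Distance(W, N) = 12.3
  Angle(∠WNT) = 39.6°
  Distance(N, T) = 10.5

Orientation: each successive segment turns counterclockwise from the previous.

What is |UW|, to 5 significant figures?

15.612

∠RZA = 116.8° gives ZA at -7.3000° from the x-axis; with |ZA| = 10.3, A = (-0.50841, -14.760). ∠ZAW = 121.1° gives AW at 51.600° from the x-axis; with |AW| = 24.8, W = (14.896, 4.6752). Then |UW| = |W − U| = 15.612.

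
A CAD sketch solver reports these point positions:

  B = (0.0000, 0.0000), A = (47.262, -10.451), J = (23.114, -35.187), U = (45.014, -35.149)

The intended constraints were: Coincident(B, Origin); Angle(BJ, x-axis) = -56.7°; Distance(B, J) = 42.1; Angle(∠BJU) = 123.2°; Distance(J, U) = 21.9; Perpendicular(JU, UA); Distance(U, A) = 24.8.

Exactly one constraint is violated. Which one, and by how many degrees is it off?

Perpendicular(JU, UA) — off by 5.30°.

B = (0.00, 0.00) ✓; BJ at -56.70° ✓; |BJ| = 42.10 ✓; ∠BJU = 123.2° ✓; |JU| = 21.90 ✓; ∠(JU, UA) = 84.70° ✗; |UA| = 24.80 ✓.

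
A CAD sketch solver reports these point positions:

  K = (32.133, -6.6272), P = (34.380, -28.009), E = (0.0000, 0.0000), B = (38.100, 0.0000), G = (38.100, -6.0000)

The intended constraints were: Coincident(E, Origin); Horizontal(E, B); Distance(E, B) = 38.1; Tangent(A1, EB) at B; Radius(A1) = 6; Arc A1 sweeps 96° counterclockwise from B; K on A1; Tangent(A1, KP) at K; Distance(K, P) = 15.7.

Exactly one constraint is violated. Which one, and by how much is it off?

Distance(K, P) = 15.7 — off by 5.80.

E = (0.00, 0.00) ✓; E.y = 0.00, B.y = 0.00 ✓; |EB| = 38.10 ✓; ∠(GB, BE) = 90.00° ✓; |GB| = 6.000 ✓; bearing(G→K) − bearing(G→B) = 96.00° ✓; |GK| = 6.000 ✓; ∠(GK, KP) = 90.00° ✓; |KP| = 21.50 ✗.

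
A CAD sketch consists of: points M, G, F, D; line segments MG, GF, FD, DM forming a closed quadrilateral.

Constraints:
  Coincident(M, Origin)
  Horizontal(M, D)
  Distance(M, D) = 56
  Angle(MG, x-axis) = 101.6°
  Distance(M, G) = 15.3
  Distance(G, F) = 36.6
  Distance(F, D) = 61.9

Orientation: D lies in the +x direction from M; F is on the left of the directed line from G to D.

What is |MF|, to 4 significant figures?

49.08

Checks: |GF| = 36.60 ✓; |FD| = 61.90 ✓.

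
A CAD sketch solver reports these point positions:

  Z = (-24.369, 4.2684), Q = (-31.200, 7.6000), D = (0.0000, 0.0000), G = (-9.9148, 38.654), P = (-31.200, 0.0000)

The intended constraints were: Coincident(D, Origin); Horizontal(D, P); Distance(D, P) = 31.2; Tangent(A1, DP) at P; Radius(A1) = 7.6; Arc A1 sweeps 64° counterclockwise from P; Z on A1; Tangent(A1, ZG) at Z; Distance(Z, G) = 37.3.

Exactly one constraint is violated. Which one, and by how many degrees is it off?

Tangent(A1, ZG) at Z — off by 3.20°.

D = (0.00, 0.00) ✓; D.y = 0.00, P.y = 0.00 ✓; |DP| = 31.20 ✓; ∠(QP, PD) = 90.00° ✓; |QP| = 7.600 ✓; bearing(Q→Z) − bearing(Q→P) = 64.00° ✓; |QZ| = 7.600 ✓; ∠(QZ, ZG) = 86.80° ✗; |ZG| = 37.30 ✓.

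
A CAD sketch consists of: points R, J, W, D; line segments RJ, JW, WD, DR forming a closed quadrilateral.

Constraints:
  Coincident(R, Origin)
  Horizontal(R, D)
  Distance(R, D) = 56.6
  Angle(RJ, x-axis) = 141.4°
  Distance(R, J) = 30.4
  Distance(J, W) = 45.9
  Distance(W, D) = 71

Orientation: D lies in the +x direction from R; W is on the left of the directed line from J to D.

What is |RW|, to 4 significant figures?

52.57

Checks: |JW| = 45.90 ✓; |WD| = 71.00 ✓.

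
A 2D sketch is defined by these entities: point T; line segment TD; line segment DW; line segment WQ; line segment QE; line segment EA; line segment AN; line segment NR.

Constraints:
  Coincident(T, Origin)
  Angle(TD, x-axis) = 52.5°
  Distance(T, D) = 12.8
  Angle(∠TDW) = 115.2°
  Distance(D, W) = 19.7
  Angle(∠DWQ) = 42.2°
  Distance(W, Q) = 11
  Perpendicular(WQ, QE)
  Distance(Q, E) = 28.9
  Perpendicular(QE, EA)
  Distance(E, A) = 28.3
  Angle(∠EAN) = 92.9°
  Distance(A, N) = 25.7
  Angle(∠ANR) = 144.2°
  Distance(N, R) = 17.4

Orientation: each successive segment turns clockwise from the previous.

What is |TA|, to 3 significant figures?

48.3

T is at the origin; TD runs at 52.5° with length 12.8, so D = (7.79, 10.2). ∠TDW = 115.2° gives DW at -12.3° from the x-axis; with |DW| = 19.7, W = (27.0, 5.96). ∠DWQ = 42.2° gives WQ at -150° from the x-axis; with |WQ| = 11.0, Q = (17.5, 0.475). WQ is perpendicular to QE, so QE runs at 120°; with |QE| = 28.9, E = (3.10, 25.5). The perpendicularity gives EA at right angles to QE, so EA runs at 29.9°; with |EA| = 28.3, A = (27.6, 39.6). Then |TA| = |A − T| = 48.3.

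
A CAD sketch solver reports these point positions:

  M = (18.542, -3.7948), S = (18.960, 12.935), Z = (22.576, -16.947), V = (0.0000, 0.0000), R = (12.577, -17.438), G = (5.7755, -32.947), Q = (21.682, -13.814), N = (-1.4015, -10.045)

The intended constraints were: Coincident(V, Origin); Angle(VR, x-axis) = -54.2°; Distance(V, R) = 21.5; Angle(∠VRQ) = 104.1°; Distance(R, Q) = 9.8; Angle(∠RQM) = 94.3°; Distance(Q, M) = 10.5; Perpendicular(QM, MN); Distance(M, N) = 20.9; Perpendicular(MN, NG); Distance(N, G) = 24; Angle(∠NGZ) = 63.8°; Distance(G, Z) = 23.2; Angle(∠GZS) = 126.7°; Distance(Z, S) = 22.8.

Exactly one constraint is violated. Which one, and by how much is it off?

Distance(Z, S) = 22.8 — off by 7.30.

V = (0.00, 0.00) ✓; VR at -54.20° ✓; |VR| = 21.50 ✓; ∠VRQ = 104.1° ✓; |RQ| = 9.800 ✓; ∠RQM = 94.30° ✓; |QM| = 10.50 ✓; ∠(QM, MN) = 90.00° ✓; |MN| = 20.90 ✓; ∠(MN, NG) = 90.00° ✓; |NG| = 24.00 ✓; ∠NGZ = 63.80° ✓; |GZ| = 23.20 ✓; ∠GZS = 126.7° ✓; |ZS| = 30.10 ✗.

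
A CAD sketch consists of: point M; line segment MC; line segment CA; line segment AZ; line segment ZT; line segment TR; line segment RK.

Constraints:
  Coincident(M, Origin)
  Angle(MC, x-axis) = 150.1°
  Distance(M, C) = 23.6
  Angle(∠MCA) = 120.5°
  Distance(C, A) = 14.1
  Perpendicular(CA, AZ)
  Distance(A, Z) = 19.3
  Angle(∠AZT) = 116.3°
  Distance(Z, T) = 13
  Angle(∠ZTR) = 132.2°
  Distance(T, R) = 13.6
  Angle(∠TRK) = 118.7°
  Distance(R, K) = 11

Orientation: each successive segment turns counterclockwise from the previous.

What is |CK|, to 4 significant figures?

14.77

M is at the origin; MC runs at 150.1° with length 23.6, so C = (-20.46, 11.76). ∠MCA = 120.5° gives CA at -150.4° from the x-axis; with |CA| = 14.1, A = (-32.72, 4.800). CA ⟂ AZ, so AZ runs at -60.40°; with |AZ| = 19.3, Z = (-23.19, -11.98). ∠AZT = 116.3° gives ZT at 3.300° from the x-axis; with |ZT| = 13.0, T = (-10.21, -11.23). ∠ZTR = 132.2° gives TR at 51.10° from the x-axis; with |TR| = 13.6, R = (-1.667, -0.6491). ∠TRK = 118.7° gives RK at 112.4° from the x-axis; with |RK| = 11.0, K = (-5.859, 9.521). Then |CK| = |K − C| = 14.77.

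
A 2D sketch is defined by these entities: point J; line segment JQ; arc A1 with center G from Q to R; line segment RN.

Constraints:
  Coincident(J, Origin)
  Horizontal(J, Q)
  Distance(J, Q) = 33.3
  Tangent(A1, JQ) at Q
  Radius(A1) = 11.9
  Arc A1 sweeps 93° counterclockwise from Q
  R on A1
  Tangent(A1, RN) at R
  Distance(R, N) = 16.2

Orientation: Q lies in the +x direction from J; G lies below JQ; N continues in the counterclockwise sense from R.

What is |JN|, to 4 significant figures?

36.32

J is at the origin; JQ is horizontal with |JQ| = 33.3 and Q on the +x side, so Q = (33.30, 0.000). A1 meets JQ tangentially, so GQ is at right angles to JQ, so G = Q + (0, -11.9) = (33.30, -11.90). On A1, Q sits at bearing 90° from G; a 93° counterclockwise sweep puts R at bearing 183°, so R = G + 11.9·(cos 183°, sin 183°) = (21.42, -12.52). The tangent condition forces GR to be normal to RN, so RN runs along (−sin 183°, cos 183°); with |RN| = 16.2, N = (22.26, -28.70). Then |JN| = |N − J| = 36.32.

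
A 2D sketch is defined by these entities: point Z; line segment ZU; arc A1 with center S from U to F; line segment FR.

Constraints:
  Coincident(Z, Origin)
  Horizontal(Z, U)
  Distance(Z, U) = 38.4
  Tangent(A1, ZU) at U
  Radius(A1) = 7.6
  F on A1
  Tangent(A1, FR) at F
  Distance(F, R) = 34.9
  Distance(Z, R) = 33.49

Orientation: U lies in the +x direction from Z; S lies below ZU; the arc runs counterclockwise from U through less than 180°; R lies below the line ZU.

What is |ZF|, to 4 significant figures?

32.40

Z is at the origin; ZU is horizontal with |ZU| = 38.4 and U on the +x side, so U = (38.40, 0.000). The tangent condition forces SU to be normal to ZU, so S = U + (0, -7.6) = (38.40, -7.600). Since SF ⟂ FR (tangency), |SR| = √(7.6² + 34.9²) = 35.72 regardless of where F sits on A1. So R lies on both circle(Z, 33.49) and circle(S, 35.72); the below-ZU intersection is R = (11.74, -31.37). F is the foot of the tangent from R: F = (32.25, -3.133).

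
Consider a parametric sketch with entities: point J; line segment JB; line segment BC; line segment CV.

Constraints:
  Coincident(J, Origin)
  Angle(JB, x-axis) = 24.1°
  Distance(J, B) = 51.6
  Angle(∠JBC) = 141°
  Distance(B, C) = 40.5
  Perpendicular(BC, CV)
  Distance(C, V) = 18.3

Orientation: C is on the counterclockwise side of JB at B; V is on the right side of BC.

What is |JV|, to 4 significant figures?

95.26

J is at the origin; JB runs at 24.1° with length 51.6, so B = 51.6·(cos 24.1°, sin 24.1°) = (47.10, 21.07). ∠JBC = 141.0°, so BC runs at 24.1° + (180° − 141.0°) = 63.10° from the x-axis; with |BC| = 40.5, C = B + 40.5·(cos 63.10°, sin 63.10°) = (65.43, 57.19). BC is perpendicular to CV; with |CV| = 18.3 on the right of BC, V = C + 18.3·(0.8918, -0.4524) = (81.75, 48.91). Then |JV| = |V − J| = 95.26.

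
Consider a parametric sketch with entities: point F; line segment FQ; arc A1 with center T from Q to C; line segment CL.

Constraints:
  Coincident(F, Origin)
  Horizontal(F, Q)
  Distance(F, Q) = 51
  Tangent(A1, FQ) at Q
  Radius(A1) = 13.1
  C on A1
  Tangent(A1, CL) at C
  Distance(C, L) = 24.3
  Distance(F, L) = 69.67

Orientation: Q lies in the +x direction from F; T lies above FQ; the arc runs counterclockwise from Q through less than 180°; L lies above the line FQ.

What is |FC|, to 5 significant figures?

65.753

F is at the origin; FQ is horizontal with |FQ| = 51.0 and Q on the +x side, so Q = (51.000, 0.0000). Since A1 is tangent to FQ there, TQ ⟂ FQ, so T = Q + (0, 13.1) = (51.000, 13.100). Since TC ⟂ CL (tangency), |TL| = √(13.1² + 24.3²) = 27.606 regardless of where C sits on A1. So L lies on both circle(F, 69.67) and circle(T, 27.606); the above-FQ intersection is L = (57.013, 40.043). C is the foot of the tangent from L: C = (63.608, 16.656).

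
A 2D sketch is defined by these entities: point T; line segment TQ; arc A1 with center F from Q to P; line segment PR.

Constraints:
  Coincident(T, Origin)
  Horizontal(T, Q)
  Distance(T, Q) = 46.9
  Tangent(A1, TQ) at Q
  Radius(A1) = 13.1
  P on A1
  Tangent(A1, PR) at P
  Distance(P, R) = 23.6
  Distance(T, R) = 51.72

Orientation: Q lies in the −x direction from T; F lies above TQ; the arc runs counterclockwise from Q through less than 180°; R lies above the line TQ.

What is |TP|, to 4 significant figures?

36.63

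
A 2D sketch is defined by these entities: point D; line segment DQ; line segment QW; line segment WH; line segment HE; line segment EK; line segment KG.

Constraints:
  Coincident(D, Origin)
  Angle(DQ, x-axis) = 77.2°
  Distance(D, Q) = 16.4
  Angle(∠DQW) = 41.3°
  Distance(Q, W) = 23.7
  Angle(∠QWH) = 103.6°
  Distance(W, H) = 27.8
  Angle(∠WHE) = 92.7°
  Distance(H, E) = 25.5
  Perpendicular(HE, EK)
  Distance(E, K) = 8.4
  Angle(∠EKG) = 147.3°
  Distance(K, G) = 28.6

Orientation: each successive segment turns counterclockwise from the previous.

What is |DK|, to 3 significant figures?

17.7

D is at the origin; DQ runs at 77.2° with length 16.4, so Q = (3.63, 16.0). ∠DQW = 41.3° gives QW at -144° from the x-axis; with |QW| = 23.7, W = (-15.6, 2.10). ∠QWH = 103.6° gives WH at -67.7° from the x-axis; with |WH| = 27.8, H = (-5.02, -23.6). ∠WHE = 92.7° gives HE at 19.6° from the x-axis; with |HE| = 25.5, E = (19.0, -15.1). HE is perpendicular to EK, so EK runs at 110°; with |EK| = 8.4, K = (16.2, -7.16). Then |DK| = |K − D| = 17.7.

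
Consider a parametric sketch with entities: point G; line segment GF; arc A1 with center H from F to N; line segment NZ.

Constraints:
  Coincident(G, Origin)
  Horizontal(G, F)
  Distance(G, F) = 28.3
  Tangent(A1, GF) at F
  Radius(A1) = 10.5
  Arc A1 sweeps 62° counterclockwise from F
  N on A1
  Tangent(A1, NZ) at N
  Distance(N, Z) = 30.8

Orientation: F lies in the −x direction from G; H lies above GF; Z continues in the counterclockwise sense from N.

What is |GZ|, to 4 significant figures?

33.08

G is at the origin; GF is horizontal with |GF| = 28.3 and F on the −x side, so F = (-28.30, 0.000). The tangent condition forces HF to be normal to GF, so H = F + (0, 10.5) = (-28.30, 10.50). On A1, F sits at bearing -90° from H; a 62° counterclockwise sweep puts N at bearing -28°, so N = H + 10.5·(cos -28°, sin -28°) = (-19.03, 5.571). A1 meets NZ tangentially, so HN is at right angles to NZ, so NZ runs along (−sin -28°, cos -28°); with |NZ| = 30.8, Z = (-4.569, 32.77). Then |GZ| = |Z − G| = 33.08.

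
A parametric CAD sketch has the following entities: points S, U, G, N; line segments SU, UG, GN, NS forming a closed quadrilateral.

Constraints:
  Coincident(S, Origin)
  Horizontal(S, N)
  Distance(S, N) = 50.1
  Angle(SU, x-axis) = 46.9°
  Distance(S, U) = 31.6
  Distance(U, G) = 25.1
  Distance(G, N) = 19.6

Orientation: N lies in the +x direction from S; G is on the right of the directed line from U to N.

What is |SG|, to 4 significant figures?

30.51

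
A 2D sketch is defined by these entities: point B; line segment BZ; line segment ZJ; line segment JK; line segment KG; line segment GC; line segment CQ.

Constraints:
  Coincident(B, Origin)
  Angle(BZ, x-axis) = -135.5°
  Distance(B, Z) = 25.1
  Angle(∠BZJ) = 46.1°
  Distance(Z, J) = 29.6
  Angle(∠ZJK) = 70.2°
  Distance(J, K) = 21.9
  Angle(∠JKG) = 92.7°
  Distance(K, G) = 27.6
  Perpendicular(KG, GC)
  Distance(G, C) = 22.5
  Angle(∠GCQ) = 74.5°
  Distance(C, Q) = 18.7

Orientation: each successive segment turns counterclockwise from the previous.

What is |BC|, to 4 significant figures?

30.97

B is at the origin; BZ runs at -135.5° with length 25.1, so Z = (-17.90, -17.59). ∠BZJ = 46.1° gives ZJ at -1.600° from the x-axis; with |ZJ| = 29.6, J = (11.69, -18.42). ∠ZJK = 70.2° gives JK at 108.2° from the x-axis; with |JK| = 21.9, K = (4.846, 2.385). ∠JKG = 92.7° gives KG at -164.5° from the x-axis; with |KG| = 27.6, G = (-21.75, -4.991). KG ⟂ GC, so GC runs at -74.50°; with |GC| = 22.5, C = (-15.74, -26.67). Then |BC| = |C − B| = 30.97.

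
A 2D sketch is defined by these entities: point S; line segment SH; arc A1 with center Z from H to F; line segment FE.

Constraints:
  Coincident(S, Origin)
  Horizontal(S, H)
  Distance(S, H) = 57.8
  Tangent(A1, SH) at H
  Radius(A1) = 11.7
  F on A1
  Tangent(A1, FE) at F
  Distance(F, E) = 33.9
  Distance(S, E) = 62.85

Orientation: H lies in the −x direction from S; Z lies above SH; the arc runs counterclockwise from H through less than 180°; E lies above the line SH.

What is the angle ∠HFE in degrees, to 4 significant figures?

136.7°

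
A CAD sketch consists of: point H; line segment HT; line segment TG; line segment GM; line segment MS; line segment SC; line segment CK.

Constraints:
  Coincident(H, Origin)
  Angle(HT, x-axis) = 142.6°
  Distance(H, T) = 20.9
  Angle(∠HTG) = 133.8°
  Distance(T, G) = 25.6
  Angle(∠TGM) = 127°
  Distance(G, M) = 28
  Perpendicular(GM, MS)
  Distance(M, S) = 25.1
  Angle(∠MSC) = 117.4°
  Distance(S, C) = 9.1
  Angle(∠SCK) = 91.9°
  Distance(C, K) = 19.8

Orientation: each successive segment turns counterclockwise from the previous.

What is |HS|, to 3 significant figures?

43.1

H is at the origin; HT runs at 142.6° with length 20.9, so T = (-16.6, 12.7). ∠HTG = 133.8° gives TG at -171° from the x-axis; with |TG| = 25.6, G = (-41.9, 8.78). ∠TGM = 127.0° gives GM at -118° from the x-axis; with |GM| = 28.0, M = (-55.1, -15.9). GM ⟂ MS, so MS runs at -28.2°; with |MS| = 25.1, S = (-33.0, -27.8). Then |HS| = |S − H| = 43.1.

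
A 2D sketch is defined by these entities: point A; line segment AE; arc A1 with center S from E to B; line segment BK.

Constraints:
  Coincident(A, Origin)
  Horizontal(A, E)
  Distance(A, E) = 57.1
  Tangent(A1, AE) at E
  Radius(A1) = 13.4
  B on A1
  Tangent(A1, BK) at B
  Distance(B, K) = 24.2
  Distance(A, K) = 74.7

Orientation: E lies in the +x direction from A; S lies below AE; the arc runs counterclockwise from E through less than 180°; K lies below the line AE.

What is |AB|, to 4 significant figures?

51.93

A is at the origin; AE is horizontal with |AE| = 57.1 and E on the +x side, so E = (57.10, 0.000). The tangent condition forces SE to be normal to AE, so S = E + (0, -13.4) = (57.10, -13.40). Since SB ⟂ BK (tangency), |SK| = √(13.4² + 24.2²) = 27.66 regardless of where B sits on A1. So K lies on both circle(A, 74.7) and circle(S, 27.66); the below-AE intersection is K = (62.79, -40.47). B is the foot of the tangent from K: B = (46.96, -22.16).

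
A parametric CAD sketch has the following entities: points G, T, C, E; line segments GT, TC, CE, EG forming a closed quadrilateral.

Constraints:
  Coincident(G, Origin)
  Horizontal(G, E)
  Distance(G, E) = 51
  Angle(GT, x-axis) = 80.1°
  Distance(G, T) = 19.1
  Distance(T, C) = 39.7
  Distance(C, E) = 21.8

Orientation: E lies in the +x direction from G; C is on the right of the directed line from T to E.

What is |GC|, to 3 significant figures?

32.7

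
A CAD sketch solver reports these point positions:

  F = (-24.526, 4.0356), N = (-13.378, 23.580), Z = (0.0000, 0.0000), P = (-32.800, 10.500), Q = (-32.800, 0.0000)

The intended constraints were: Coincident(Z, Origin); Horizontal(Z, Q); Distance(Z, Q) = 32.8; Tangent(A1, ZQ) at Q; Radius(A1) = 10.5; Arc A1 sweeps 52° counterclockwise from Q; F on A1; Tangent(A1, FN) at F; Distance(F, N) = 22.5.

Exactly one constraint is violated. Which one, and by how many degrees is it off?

Tangent(A1, FN) at F — off by 8.30°.

Z = (0.00, 0.00) ✓; Z.y = 0.00, Q.y = 0.00 ✓; |ZQ| = 32.80 ✓; ∠(PQ, QZ) = 90.00° ✓; |PQ| = 10.50 ✓; bearing(P→F) − bearing(P→Q) = 52.00° ✓; |PF| = 10.50 ✓; ∠(PF, FN) = 81.70° ✗; |FN| = 22.50 ✓.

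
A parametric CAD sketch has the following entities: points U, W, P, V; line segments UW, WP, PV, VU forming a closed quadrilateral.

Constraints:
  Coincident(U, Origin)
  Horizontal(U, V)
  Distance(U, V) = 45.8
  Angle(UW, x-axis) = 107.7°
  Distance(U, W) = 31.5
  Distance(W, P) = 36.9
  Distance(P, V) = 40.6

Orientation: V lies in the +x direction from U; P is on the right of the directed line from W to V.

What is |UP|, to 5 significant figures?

6.5382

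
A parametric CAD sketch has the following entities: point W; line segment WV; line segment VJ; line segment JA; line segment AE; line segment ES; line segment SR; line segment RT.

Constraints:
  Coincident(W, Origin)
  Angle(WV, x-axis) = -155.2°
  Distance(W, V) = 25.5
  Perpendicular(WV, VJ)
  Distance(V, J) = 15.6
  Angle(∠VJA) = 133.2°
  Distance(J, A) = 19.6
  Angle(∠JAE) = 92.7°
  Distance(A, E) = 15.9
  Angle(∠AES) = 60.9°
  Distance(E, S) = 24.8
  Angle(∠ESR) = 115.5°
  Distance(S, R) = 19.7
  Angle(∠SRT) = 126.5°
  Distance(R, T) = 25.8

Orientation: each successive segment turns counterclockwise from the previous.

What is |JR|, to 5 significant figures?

14.923

∠AES = 60.9° gives ES at -172.00° from the x-axis; with |ES| = 24.8, S = (-16.842, -19.662). ∠ESR = 115.5° gives SR at -107.50° from the x-axis; with |SR| = 19.7, R = (-22.766, -38.450). Then |JR| = |R − J| = 14.923.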